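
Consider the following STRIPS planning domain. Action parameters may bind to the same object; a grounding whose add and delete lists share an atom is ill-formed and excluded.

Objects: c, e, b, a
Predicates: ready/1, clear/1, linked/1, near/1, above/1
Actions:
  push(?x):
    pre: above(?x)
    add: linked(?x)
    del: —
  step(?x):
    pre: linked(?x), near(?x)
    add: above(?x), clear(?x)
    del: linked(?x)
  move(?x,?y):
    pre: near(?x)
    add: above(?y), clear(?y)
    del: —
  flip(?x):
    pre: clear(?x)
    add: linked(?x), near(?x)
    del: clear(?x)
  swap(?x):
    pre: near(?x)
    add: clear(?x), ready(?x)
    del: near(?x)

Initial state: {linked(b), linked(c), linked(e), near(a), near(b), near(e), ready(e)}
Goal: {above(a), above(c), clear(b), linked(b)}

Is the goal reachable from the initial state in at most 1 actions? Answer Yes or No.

1. move(e,c)  →  {above(c), clear(c), linked(b), linked(c), linked(e), near(a), near(b), near(e), ready(e)}
2. move(e,b)  →  {above(b), above(c), clear(b), clear(c), linked(b), linked(c), linked(e), near(a), near(b), near(e), ready(e)}
3. move(e,a)  →  {above(a), above(b), above(c), clear(a), clear(b), clear(c), linked(b), linked(c), linked(e), near(a), near(b), near(e), ready(e)}
optimal plan length = 3; 3 > 1

No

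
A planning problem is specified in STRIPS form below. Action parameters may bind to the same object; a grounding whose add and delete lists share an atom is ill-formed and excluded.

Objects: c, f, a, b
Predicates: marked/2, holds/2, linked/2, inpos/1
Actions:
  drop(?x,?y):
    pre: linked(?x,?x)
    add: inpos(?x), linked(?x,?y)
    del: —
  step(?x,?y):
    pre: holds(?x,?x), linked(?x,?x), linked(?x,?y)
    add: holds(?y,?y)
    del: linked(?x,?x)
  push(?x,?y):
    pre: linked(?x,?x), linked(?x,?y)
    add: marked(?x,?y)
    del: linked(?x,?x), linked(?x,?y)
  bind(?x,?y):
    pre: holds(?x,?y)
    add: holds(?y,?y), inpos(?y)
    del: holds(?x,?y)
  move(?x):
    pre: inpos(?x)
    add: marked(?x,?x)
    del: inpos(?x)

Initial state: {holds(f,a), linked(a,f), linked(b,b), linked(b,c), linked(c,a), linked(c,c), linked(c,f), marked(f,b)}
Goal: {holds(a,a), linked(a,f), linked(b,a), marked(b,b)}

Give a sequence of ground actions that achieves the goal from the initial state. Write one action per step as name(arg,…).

drop(b,a); push(b,b); bind(f,a)

1. drop(b,a)  →  {holds(f,a), inpos(b), linked(a,f), linked(b,a), linked(b,b), linked(b,c), linked(c,a), linked(c,c), linked(c,f), marked(f,b)}
2. push(b,b)  →  {holds(f,a), inpos(b), linked(a,f), linked(b,a), linked(b,c), linked(c,a), linked(c,c), linked(c,f), marked(b,b), marked(f,b)}
3. bind(f,a)  →  {holds(a,a), inpos(a), inpos(b), linked(a,f), linked(b,a), linked(b,c), linked(c,a), linked(c,c), linked(c,f), marked(b,b), marked(f,b)}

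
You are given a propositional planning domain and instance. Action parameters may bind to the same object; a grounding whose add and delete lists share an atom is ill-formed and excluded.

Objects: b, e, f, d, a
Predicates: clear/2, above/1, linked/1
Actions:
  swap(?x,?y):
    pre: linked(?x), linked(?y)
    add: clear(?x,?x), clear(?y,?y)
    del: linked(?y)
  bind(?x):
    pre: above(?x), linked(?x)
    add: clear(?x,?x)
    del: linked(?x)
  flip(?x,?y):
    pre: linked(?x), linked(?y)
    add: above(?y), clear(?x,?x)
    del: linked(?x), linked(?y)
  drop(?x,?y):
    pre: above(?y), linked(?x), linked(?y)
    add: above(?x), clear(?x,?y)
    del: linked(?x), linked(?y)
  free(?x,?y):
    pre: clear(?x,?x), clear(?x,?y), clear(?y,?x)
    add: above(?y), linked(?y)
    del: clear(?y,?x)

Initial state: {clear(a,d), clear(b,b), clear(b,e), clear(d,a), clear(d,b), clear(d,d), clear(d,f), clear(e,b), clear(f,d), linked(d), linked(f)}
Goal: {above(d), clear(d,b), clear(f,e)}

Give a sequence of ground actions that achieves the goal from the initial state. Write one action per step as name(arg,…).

1. flip(d,d)  →  {above(d), clear(a,d), clear(b,b), clear(b,e), clear(d,a), clear(d,b), clear(d,d), clear(d,f), clear(e,b), clear(f,d), linked(f)}
2. free(b,e)  →  {above(d), above(e), clear(a,d), clear(b,b), clear(b,e), clear(d,a), clear(d,b), clear(d,d), clear(d,f), clear(f,d), linked(e), linked(f)}
3. drop(f,e)  →  {above(d), above(e), above(f), clear(a,d), clear(b,b), clear(b,e), clear(d,a), clear(d,b), clear(d,d), clear(d,f), clear(f,d), clear(f,e)}

flip(d,d); free(b,e); drop(f,e)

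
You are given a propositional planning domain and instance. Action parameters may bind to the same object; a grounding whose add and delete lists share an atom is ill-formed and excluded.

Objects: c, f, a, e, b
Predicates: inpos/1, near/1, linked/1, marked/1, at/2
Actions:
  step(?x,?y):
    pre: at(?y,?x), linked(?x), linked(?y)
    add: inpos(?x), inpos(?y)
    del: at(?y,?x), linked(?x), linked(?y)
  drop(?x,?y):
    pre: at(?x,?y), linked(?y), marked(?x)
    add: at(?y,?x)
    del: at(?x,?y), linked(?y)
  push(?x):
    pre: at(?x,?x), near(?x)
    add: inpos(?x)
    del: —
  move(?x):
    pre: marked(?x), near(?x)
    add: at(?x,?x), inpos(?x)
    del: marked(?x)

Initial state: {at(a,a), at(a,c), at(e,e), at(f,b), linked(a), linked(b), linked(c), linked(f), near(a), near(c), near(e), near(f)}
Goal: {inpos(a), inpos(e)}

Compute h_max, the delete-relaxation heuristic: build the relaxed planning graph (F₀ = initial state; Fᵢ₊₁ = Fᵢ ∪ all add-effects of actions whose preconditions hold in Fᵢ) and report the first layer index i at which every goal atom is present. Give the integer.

F0 = init (12 atoms)
F1 = F0 ∪ {inpos(a), inpos(b), inpos(c), inpos(e), inpos(f)}  (17 atoms)
goal ⊆ F1  ⇒  h_max = 1

1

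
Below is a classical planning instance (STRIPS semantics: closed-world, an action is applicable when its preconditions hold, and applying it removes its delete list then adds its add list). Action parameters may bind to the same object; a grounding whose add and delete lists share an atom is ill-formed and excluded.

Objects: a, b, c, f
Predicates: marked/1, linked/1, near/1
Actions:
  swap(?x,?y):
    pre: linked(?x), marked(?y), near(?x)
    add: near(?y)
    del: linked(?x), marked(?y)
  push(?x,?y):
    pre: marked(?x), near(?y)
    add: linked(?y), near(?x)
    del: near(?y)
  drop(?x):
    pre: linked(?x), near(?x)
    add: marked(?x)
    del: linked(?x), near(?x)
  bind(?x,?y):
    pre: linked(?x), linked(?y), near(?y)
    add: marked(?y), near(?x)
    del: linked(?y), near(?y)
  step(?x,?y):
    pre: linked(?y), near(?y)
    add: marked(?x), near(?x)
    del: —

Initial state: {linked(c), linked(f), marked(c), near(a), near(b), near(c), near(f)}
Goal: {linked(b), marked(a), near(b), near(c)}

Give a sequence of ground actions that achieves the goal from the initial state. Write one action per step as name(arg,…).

1. push(c,b)  →  {linked(b), linked(c), linked(f), marked(c), near(a), near(c), near(f)}
2. bind(b,f)  →  {linked(b), linked(c), marked(c), marked(f), near(a), near(b), near(c)}
3. step(a,b)  →  {linked(b), linked(c), marked(a), marked(c), marked(f), near(a), near(b), near(c)}

push(c,b); bind(b,f); step(a,b)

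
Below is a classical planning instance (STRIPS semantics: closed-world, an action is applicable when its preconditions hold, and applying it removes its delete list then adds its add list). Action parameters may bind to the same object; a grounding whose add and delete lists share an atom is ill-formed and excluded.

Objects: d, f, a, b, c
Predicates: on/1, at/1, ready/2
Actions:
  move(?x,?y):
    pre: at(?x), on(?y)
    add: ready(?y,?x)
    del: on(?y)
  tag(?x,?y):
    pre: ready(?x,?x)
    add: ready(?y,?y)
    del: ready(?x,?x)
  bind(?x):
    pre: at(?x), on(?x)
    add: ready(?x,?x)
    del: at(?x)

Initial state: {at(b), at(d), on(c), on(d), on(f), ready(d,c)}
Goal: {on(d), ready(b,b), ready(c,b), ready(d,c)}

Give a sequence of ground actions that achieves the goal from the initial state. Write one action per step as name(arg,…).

1. move(b,c)  →  {at(b), at(d), on(d), on(f), ready(c,b), ready(d,c)}
2. bind(d)  →  {at(b), on(d), on(f), ready(c,b), ready(d,c), ready(d,d)}
3. tag(d,b)  →  {at(b), on(d), on(f), ready(b,b), ready(c,b), ready(d,c)}

move(b,c); bind(d); tag(d,b)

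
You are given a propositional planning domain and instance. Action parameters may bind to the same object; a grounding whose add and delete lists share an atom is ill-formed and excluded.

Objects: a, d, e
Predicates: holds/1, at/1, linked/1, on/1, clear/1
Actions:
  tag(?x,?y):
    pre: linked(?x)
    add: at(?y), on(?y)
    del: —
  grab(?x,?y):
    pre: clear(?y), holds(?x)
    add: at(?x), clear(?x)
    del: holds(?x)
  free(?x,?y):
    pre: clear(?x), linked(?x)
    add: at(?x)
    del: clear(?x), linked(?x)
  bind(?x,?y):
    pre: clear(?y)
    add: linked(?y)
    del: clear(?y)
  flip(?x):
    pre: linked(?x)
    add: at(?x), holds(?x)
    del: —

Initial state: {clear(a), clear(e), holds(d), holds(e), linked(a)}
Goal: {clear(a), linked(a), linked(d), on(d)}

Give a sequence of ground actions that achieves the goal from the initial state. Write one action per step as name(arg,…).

tag(a,d); grab(d,a); bind(a,d)

1. tag(a,d)  →  {at(d), clear(a), clear(e), holds(d), holds(e), linked(a), on(d)}
2. grab(d,a)  →  {at(d), clear(a), clear(d), clear(e), holds(e), linked(a), on(d)}
3. bind(a,d)  →  {at(d), clear(a), clear(e), holds(e), linked(a), linked(d), on(d)}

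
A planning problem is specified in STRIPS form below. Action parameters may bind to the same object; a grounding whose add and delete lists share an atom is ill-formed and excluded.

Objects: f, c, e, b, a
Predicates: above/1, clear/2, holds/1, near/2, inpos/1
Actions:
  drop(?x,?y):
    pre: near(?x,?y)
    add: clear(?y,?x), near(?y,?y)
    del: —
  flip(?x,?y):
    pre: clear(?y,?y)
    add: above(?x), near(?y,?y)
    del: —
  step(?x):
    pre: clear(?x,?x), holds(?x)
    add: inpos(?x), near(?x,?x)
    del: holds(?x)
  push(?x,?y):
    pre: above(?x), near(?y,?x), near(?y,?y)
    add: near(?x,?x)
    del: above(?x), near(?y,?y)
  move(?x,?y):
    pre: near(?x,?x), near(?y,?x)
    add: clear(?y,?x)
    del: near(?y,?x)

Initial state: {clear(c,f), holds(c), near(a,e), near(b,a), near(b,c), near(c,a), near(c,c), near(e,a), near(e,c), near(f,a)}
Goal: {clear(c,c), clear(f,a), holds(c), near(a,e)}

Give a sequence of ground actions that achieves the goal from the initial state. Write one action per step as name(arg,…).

1. drop(f,a)  →  {clear(a,f), clear(c,f), holds(c), near(a,a), near(a,e), near(b,a), near(b,c), near(c,a), near(c,c), near(e,a), near(e,c), near(f,a)}
2. drop(c,c)  →  {clear(a,f), clear(c,c), clear(c,f), holds(c), near(a,a), near(a,e), near(b,a), near(b,c), near(c,a), near(c,c), near(e,a), near(e,c), near(f,a)}
3. move(a,f)  →  {clear(a,f), clear(c,c), clear(c,f), clear(f,a), holds(c), near(a,a), near(a,e), near(b,a), near(b,c), near(c,a), near(c,c), near(e,a), near(e,c)}

drop(f,a); drop(c,c); move(a,f)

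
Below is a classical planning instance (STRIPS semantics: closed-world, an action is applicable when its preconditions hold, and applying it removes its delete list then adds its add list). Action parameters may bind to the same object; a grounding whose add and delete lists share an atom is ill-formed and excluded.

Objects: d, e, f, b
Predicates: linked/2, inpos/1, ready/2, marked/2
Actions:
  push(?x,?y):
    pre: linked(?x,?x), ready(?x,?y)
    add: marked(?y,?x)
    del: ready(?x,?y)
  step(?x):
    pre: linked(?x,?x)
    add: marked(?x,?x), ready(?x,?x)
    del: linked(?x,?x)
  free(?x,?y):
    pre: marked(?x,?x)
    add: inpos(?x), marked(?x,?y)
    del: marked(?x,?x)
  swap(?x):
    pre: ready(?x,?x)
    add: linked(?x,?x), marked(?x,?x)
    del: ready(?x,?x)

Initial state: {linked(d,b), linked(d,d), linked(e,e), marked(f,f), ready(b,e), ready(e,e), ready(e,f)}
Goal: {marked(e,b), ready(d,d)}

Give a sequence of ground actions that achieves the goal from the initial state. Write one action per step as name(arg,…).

1. push(e,e)  →  {linked(d,b), linked(d,d), linked(e,e), marked(e,e), marked(f,f), ready(b,e), ready(e,f)}
2. step(d)  →  {linked(d,b), linked(e,e), marked(d,d), marked(e,e), marked(f,f), ready(b,e), ready(d,d), ready(e,f)}
3. free(e,b)  →  {inpos(e), linked(d,b), linked(e,e), marked(d,d), marked(e,b), marked(f,f), ready(b,e), ready(d,d), ready(e,f)}

push(e,e); step(d); free(e,b)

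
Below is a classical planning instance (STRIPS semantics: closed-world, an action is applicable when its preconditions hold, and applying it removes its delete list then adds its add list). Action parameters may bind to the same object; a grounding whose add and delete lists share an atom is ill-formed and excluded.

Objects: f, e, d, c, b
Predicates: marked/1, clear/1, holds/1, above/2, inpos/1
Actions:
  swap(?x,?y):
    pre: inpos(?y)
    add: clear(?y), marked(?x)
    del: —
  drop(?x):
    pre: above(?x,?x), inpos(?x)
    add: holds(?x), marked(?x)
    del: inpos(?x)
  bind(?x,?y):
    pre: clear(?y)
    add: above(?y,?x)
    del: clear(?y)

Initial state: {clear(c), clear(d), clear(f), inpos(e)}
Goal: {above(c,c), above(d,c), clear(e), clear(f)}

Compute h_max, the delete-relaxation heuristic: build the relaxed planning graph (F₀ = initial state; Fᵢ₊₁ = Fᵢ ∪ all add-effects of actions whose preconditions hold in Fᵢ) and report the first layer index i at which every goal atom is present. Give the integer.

1

F0 = init (4 atoms)
F1 = F0 ∪ {above(c,b), above(c,c), above(c,d), above(c,e), above(c,f), above(d,b), above(d,c), above(d,d), above(d,e), above(d,f), above(f,b), above(f,c), above(f,d), above(f,e), above(f,f), clear(e), marked(b), marked(c), marked(d), marked(e), marked(f)}  (25 atoms)
goal ⊆ F1  ⇒  h_max = 1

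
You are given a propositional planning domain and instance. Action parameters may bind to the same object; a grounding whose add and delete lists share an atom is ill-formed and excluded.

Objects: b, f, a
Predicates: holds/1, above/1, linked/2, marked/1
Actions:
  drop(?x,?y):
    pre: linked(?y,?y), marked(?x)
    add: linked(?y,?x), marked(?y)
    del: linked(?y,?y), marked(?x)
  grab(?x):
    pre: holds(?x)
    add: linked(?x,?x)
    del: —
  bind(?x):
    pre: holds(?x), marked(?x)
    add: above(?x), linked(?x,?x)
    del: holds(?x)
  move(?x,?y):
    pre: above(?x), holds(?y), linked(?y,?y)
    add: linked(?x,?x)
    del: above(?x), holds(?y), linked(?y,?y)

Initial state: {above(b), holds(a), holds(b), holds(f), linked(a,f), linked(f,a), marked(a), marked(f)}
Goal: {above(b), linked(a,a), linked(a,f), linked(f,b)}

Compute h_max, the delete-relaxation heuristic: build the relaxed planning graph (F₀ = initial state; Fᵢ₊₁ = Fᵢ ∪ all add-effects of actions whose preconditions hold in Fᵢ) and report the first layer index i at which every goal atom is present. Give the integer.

3

F0 = init (8 atoms)
F1 = F0 ∪ {above(a), above(f), linked(a,a), linked(b,b), linked(f,f)}  (13 atoms)
F2 = F1 ∪ {linked(b,a), linked(b,f), marked(b)}  (16 atoms)
F3 = F2 ∪ {linked(a,b), linked(f,b)}  (18 atoms)
goal ⊆ F3  ⇒  h_max = 3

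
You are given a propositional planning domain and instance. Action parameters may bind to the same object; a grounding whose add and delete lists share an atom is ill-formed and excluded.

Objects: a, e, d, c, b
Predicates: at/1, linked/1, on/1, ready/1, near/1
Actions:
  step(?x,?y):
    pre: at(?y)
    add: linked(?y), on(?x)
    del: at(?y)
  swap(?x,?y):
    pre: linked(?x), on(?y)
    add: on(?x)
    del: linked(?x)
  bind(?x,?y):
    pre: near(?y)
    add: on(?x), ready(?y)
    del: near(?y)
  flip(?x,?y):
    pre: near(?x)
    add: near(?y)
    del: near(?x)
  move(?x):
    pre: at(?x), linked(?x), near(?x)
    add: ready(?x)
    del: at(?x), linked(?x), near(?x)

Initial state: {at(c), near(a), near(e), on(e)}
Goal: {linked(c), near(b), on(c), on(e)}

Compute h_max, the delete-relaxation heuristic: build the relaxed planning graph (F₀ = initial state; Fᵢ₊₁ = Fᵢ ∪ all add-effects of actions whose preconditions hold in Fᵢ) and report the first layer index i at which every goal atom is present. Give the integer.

1

F0 = init (4 atoms)
F1 = F0 ∪ {linked(c), near(b), near(c), near(d), on(a), on(b), on(c), on(d), ready(a), ready(e)}  (14 atoms)
goal ⊆ F1  ⇒  h_max = 1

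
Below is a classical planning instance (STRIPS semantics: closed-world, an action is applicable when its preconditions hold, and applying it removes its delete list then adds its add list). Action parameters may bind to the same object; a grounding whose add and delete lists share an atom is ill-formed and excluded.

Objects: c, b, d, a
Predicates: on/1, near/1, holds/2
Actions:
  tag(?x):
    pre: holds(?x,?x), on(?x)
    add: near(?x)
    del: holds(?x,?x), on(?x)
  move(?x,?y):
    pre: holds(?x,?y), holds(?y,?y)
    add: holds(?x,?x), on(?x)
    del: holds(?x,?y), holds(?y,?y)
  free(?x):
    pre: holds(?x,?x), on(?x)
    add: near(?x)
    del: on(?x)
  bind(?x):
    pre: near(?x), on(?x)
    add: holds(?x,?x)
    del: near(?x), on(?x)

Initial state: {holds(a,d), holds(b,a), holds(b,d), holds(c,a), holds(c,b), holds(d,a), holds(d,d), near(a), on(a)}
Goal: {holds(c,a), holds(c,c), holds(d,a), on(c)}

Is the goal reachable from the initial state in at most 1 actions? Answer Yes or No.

1. move(b,d)  →  {holds(a,d), holds(b,a), holds(b,b), holds(c,a), holds(c,b), holds(d,a), near(a), on(a), on(b)}
2. move(c,b)  →  {holds(a,d), holds(b,a), holds(c,a), holds(c,c), holds(d,a), near(a), on(a), on(b), on(c)}
optimal plan length = 2; 2 > 1

No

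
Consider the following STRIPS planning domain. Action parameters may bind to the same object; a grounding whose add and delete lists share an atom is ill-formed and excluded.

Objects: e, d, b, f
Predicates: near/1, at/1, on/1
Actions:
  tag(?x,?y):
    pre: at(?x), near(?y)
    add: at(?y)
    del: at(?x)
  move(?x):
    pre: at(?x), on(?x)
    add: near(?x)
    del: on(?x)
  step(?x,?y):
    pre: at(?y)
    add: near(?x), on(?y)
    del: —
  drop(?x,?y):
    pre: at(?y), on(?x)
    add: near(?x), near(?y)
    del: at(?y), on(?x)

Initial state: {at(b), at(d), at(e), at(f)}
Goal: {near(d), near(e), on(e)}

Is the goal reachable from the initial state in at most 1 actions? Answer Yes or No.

1. step(e,e)  →  {at(b), at(d), at(e), at(f), near(e), on(e)}
2. step(d,e)  →  {at(b), at(d), at(e), at(f), near(d), near(e), on(e)}
optimal plan length = 2; 2 > 1

No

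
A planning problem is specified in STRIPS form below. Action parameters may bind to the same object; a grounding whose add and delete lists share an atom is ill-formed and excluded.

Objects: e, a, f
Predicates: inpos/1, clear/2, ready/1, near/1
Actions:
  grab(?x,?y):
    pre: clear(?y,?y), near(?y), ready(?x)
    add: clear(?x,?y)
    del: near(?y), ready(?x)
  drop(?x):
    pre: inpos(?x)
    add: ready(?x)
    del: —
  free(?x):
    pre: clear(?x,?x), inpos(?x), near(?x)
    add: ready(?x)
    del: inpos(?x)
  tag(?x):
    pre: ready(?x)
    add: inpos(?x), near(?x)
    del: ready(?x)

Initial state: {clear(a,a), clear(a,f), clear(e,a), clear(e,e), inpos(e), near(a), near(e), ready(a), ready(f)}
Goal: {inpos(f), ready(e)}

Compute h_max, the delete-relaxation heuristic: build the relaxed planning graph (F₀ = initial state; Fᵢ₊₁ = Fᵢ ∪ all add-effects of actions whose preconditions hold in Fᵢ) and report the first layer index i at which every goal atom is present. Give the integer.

F0 = init (9 atoms)
F1 = F0 ∪ {clear(a,e), clear(f,a), clear(f,e), inpos(a), inpos(f), near(f), ready(e)}  (16 atoms)
goal ⊆ F1  ⇒  h_max = 1

1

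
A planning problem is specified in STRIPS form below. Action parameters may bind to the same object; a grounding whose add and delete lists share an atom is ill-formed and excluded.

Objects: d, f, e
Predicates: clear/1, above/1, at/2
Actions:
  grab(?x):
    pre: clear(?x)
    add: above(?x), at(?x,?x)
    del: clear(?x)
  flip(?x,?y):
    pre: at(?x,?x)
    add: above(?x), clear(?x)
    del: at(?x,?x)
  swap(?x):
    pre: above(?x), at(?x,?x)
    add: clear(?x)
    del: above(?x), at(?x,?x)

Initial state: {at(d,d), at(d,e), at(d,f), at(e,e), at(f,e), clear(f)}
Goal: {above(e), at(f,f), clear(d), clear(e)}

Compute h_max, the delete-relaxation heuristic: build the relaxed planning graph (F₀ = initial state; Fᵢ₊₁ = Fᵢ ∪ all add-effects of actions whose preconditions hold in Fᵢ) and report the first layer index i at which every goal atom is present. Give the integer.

1

F0 = init (6 atoms)
F1 = F0 ∪ {above(d), above(e), above(f), at(f,f), clear(d), clear(e)}  (12 atoms)
goal ⊆ F1  ⇒  h_max = 1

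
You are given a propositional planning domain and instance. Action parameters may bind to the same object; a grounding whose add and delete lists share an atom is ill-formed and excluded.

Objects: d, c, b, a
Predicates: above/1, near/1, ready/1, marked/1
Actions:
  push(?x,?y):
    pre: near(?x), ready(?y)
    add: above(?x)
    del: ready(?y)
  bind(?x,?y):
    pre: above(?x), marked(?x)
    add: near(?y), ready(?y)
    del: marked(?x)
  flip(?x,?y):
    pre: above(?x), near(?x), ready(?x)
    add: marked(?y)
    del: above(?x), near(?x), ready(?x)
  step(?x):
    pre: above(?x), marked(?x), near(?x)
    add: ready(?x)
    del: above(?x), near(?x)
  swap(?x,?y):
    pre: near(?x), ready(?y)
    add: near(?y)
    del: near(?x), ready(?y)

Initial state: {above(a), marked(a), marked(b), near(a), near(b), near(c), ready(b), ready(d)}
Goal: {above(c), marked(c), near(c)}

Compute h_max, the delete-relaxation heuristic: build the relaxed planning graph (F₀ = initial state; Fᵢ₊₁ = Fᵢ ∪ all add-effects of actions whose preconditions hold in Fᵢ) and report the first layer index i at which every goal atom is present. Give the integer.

F0 = init (8 atoms)
F1 = F0 ∪ {above(b), above(c), near(d), ready(a), ready(c)}  (13 atoms)
F2 = F1 ∪ {above(d), marked(c), marked(d)}  (16 atoms)
goal ⊆ F2  ⇒  h_max = 2

2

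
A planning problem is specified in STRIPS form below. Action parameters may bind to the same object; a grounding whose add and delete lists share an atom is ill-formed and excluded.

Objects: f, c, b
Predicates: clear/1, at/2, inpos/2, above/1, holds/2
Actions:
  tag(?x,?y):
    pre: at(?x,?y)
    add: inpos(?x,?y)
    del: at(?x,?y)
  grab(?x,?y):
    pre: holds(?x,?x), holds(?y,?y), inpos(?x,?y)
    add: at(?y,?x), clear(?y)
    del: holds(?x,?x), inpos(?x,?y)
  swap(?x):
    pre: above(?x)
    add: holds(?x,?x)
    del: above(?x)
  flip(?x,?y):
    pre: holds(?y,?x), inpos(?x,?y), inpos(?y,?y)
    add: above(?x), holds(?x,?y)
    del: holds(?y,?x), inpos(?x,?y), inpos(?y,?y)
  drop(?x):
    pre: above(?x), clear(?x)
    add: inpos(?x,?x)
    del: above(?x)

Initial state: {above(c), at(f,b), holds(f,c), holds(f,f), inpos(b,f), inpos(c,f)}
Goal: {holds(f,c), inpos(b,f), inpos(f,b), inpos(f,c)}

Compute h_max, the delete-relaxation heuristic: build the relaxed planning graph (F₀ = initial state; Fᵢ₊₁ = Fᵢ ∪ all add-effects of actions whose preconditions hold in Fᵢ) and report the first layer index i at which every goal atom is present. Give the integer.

F0 = init (6 atoms)
F1 = F0 ∪ {holds(c,c), inpos(f,b)}  (8 atoms)
F2 = F1 ∪ {at(f,c), clear(f)}  (10 atoms)
F3 = F2 ∪ {inpos(f,c)}  (11 atoms)
goal ⊆ F3  ⇒  h_max = 3

3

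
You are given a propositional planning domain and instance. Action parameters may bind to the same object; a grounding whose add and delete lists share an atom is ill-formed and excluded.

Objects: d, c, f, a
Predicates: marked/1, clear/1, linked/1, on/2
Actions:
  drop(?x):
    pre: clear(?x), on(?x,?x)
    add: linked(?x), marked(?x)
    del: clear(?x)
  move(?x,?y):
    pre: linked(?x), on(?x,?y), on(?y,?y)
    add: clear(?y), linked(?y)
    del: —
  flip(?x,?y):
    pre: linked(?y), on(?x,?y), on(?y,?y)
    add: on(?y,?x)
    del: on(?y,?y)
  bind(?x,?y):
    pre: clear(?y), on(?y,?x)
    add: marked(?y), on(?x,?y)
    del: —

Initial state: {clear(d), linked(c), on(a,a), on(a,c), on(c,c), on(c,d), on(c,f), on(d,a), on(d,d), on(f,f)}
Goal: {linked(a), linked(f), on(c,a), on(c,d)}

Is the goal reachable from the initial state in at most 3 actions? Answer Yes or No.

Yes

1. move(c,f)  →  {clear(d), clear(f), linked(c), linked(f), on(a,a), on(a,c), on(c,c), on(c,d), on(c,f), on(d,a), on(d,d), on(f,f)}
2. flip(a,c)  →  {clear(d), clear(f), linked(c), linked(f), on(a,a), on(a,c), on(c,a), on(c,d), on(c,f), on(d,a), on(d,d), on(f,f)}
3. move(c,a)  →  {clear(a), clear(d), clear(f), linked(a), linked(c), linked(f), on(a,a), on(a,c), on(c,a), on(c,d), on(c,f), on(d,a), on(d,d), on(f,f)}
optimal plan length = 3; 3 ≤ 3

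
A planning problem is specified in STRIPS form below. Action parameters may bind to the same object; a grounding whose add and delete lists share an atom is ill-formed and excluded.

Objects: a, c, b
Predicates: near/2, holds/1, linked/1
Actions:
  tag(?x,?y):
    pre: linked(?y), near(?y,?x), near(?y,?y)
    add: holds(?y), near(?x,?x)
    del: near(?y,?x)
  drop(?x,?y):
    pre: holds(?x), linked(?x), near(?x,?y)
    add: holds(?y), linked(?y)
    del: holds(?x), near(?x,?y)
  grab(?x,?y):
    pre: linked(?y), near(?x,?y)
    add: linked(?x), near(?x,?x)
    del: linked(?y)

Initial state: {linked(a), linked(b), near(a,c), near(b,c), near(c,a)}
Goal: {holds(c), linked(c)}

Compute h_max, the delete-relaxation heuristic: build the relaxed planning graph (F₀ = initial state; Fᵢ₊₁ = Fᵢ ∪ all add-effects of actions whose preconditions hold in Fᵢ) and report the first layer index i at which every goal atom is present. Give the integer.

F0 = init (5 atoms)
F1 = F0 ∪ {linked(c), near(c,c)}  (7 atoms)
F2 = F1 ∪ {holds(c), near(a,a), near(b,b)}  (10 atoms)
goal ⊆ F2  ⇒  h_max = 2

2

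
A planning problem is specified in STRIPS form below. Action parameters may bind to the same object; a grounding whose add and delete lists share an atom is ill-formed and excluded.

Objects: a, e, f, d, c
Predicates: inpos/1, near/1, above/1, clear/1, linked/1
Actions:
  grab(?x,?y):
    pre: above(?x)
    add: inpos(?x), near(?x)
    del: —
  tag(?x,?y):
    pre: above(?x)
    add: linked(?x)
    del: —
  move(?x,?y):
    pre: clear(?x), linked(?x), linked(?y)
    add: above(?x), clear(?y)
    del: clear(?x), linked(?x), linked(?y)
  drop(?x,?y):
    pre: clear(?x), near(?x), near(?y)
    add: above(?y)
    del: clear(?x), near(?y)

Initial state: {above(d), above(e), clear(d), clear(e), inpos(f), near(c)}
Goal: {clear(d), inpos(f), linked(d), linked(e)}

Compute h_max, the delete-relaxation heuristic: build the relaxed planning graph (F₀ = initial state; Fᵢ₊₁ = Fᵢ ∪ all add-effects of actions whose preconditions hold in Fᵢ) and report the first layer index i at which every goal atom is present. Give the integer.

1

F0 = init (6 atoms)
F1 = F0 ∪ {inpos(d), inpos(e), linked(d), linked(e), near(d), near(e)}  (12 atoms)
goal ⊆ F1  ⇒  h_max = 1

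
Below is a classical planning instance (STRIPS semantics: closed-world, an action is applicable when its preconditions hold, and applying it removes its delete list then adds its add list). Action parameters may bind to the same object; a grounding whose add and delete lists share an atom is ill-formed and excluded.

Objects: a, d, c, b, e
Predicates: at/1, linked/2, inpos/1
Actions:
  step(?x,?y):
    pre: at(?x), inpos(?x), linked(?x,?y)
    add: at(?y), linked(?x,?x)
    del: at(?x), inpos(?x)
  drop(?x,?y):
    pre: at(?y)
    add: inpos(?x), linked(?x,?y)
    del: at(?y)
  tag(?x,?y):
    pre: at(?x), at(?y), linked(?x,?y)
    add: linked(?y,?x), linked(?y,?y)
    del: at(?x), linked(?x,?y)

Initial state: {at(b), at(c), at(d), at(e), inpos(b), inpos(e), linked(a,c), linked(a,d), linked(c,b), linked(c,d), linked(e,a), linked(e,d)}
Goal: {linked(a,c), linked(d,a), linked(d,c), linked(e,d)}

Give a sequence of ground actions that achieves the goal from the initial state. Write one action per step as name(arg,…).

step(e,a); drop(d,a); drop(d,c)

1. step(e,a)  →  {at(a), at(b), at(c), at(d), inpos(b), linked(a,c), linked(a,d), linked(c,b), linked(c,d), linked(e,a), linked(e,d), linked(e,e)}
2. drop(d,a)  →  {at(b), at(c), at(d), inpos(b), inpos(d), linked(a,c), linked(a,d), linked(c,b), linked(c,d), linked(d,a), linked(e,a), linked(e,d), linked(e,e)}
3. drop(d,c)  →  {at(b), at(d), inpos(b), inpos(d), linked(a,c), linked(a,d), linked(c,b), linked(c,d), linked(d,a), linked(d,c), linked(e,a), linked(e,d), linked(e,e)}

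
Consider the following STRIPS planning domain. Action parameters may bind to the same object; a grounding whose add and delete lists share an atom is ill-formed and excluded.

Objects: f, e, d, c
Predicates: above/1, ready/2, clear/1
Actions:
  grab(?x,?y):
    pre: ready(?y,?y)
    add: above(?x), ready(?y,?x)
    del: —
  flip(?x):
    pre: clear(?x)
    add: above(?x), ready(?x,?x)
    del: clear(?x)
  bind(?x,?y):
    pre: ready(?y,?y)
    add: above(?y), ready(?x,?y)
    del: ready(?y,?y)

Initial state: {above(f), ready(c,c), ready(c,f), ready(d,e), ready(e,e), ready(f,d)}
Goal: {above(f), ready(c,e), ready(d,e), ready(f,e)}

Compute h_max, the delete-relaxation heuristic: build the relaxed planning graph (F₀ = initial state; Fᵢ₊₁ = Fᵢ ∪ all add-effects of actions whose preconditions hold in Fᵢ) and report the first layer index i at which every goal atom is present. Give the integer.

1

F0 = init (6 atoms)
F1 = F0 ∪ {above(c), above(d), above(e), ready(c,d), ready(c,e), ready(d,c), ready(e,c), ready(e,d), ready(e,f), ready(f,c), ready(f,e)}  (17 atoms)
goal ⊆ F1  ⇒  h_max = 1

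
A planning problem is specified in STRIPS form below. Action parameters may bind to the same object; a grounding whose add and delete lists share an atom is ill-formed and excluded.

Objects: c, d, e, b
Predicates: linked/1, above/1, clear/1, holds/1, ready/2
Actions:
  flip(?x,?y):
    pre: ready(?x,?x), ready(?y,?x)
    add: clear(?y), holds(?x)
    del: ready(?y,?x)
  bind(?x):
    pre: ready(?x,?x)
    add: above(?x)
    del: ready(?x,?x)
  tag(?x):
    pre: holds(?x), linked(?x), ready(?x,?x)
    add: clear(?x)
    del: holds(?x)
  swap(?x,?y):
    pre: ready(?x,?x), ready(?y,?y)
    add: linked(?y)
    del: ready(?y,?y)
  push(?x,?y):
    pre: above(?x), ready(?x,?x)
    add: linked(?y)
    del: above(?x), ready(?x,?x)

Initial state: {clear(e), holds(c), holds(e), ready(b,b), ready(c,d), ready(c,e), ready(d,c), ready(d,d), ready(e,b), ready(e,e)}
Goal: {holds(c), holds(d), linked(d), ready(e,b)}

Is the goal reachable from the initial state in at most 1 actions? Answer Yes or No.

1. flip(d,c)  →  {clear(c), clear(e), holds(c), holds(d), holds(e), ready(b,b), ready(c,e), ready(d,c), ready(d,d), ready(e,b), ready(e,e)}
2. swap(d,d)  →  {clear(c), clear(e), holds(c), holds(d), holds(e), linked(d), ready(b,b), ready(c,e), ready(d,c), ready(e,b), ready(e,e)}
optimal plan length = 2; 2 > 1

No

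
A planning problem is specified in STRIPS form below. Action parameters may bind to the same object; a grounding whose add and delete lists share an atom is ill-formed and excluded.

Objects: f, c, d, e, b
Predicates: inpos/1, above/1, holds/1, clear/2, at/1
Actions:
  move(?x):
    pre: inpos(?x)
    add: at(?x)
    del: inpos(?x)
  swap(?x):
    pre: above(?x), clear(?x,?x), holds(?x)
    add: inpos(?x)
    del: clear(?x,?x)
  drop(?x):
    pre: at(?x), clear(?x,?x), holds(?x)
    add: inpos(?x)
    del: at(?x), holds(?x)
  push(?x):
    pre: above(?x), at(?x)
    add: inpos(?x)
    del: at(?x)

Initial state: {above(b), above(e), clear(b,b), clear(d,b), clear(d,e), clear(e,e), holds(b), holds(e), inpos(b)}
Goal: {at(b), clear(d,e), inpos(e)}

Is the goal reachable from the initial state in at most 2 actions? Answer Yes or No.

Yes

1. move(b)  →  {above(b), above(e), at(b), clear(b,b), clear(d,b), clear(d,e), clear(e,e), holds(b), holds(e)}
2. swap(e)  →  {above(b), above(e), at(b), clear(b,b), clear(d,b), clear(d,e), holds(b), holds(e), inpos(e)}
optimal plan length = 2; 2 ≤ 2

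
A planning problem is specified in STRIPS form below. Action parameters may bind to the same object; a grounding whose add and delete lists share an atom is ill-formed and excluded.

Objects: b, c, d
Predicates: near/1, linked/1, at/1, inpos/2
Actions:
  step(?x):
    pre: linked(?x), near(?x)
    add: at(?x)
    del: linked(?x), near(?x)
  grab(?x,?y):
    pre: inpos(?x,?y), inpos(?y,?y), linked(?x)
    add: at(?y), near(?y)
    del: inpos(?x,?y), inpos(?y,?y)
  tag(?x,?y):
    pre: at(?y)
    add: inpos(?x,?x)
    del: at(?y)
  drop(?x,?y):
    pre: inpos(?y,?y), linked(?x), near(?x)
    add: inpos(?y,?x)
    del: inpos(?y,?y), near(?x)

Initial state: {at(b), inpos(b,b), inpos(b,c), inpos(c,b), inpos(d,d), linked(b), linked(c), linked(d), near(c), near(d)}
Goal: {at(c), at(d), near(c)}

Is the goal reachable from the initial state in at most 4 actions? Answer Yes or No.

Yes

1. step(d)  →  {at(b), at(d), inpos(b,b), inpos(b,c), inpos(c,b), inpos(d,d), linked(b), linked(c), near(c)}
2. tag(c,b)  →  {at(d), inpos(b,b), inpos(b,c), inpos(c,b), inpos(c,c), inpos(d,d), linked(b), linked(c), near(c)}
3. grab(b,c)  →  {at(c), at(d), inpos(b,b), inpos(c,b), inpos(d,d), linked(b), linked(c), near(c)}
optimal plan length = 3; 3 ≤ 4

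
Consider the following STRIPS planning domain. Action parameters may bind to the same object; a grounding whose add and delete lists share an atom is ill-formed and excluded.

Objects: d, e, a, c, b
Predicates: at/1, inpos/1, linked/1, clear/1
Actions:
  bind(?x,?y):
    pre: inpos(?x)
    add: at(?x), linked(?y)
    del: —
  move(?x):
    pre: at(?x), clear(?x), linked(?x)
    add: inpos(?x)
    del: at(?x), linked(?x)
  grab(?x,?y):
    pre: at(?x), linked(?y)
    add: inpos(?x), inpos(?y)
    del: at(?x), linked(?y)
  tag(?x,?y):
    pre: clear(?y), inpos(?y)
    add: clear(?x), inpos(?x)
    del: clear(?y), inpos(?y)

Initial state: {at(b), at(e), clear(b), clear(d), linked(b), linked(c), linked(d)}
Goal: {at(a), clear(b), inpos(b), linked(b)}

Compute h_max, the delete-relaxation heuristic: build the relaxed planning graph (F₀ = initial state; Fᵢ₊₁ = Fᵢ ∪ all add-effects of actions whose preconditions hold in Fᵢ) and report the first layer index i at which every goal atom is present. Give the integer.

3

F0 = init (7 atoms)
F1 = F0 ∪ {inpos(b), inpos(c), inpos(d), inpos(e)}  (11 atoms)
F2 = F1 ∪ {at(c), at(d), clear(a), clear(c), clear(e), inpos(a), linked(a), linked(e)}  (19 atoms)
F3 = F2 ∪ {at(a)}  (20 atoms)
goal ⊆ F3  ⇒  h_max = 3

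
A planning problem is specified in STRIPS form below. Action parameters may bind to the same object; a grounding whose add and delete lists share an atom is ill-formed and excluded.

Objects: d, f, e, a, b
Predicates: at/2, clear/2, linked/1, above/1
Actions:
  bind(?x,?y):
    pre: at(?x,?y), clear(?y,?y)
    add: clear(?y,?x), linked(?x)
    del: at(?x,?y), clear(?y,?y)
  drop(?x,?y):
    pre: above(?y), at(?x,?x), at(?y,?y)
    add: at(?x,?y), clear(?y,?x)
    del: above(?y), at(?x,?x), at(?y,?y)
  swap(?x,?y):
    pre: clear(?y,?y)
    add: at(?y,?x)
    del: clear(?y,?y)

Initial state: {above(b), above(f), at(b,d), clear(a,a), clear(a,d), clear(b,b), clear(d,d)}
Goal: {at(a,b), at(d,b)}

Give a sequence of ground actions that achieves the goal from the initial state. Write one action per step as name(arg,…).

1. swap(b,d)  →  {above(b), above(f), at(b,d), at(d,b), clear(a,a), clear(a,d), clear(b,b)}
2. swap(b,a)  →  {above(b), above(f), at(a,b), at(b,d), at(d,b), clear(a,d), clear(b,b)}

swap(b,d); swap(b,a)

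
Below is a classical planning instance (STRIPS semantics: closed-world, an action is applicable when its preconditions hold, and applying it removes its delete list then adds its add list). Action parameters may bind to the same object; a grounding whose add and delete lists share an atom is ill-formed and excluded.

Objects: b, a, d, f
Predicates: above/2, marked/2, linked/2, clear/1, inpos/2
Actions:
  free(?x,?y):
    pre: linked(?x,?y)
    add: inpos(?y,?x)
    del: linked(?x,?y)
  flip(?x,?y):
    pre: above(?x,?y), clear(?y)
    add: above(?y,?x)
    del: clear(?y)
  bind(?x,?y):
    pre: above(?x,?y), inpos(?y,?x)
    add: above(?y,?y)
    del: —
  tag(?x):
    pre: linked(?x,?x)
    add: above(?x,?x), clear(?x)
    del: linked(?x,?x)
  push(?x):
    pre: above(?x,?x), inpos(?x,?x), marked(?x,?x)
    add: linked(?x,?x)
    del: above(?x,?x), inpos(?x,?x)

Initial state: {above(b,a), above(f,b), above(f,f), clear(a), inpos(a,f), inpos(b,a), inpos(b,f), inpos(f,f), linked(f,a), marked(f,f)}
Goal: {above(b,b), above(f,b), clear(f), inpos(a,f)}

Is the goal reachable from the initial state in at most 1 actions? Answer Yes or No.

No

1. bind(f,b)  →  {above(b,a), above(b,b), above(f,b), above(f,f), clear(a), inpos(a,f), inpos(b,a), inpos(b,f), inpos(f,f), linked(f,a), marked(f,f)}
2. push(f)  →  {above(b,a), above(b,b), above(f,b), clear(a), inpos(a,f), inpos(b,a), inpos(b,f), linked(f,a), linked(f,f), marked(f,f)}
3. tag(f)  →  {above(b,a), above(b,b), above(f,b), above(f,f), clear(a), clear(f), inpos(a,f), inpos(b,a), inpos(b,f), linked(f,a), marked(f,f)}
optimal plan length = 3; 3 > 1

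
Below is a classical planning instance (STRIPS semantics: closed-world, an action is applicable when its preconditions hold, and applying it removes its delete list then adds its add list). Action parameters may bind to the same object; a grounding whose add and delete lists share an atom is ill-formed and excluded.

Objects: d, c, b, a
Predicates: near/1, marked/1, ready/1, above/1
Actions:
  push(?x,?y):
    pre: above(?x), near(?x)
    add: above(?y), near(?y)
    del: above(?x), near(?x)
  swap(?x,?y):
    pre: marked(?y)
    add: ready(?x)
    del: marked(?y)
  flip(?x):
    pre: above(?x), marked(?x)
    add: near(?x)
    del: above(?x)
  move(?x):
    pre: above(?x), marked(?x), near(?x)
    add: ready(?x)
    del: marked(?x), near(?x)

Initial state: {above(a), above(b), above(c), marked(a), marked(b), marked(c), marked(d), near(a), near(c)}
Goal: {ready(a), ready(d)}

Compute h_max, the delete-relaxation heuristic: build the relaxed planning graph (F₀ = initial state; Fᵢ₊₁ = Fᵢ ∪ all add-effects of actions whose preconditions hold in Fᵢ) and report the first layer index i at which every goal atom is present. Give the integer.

1

F0 = init (9 atoms)
F1 = F0 ∪ {above(d), near(b), near(d), ready(a), ready(b), ready(c), ready(d)}  (16 atoms)
goal ⊆ F1  ⇒  h_max = 1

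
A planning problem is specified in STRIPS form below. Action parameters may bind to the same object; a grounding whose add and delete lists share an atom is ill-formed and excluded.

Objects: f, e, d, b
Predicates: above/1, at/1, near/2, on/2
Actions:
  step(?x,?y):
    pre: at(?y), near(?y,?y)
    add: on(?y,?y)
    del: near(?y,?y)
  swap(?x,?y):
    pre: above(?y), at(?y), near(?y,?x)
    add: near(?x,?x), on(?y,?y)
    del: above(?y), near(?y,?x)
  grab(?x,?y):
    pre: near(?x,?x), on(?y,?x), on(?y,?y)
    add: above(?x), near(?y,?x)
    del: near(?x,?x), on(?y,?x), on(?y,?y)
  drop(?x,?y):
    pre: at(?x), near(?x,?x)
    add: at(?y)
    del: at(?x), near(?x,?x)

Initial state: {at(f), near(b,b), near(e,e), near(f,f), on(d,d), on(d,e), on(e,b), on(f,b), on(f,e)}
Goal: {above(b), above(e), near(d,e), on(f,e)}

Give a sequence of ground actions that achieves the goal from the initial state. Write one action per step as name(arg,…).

1. step(f,f)  →  {at(f), near(b,b), near(e,e), on(d,d), on(d,e), on(e,b), on(f,b), on(f,e), on(f,f)}
2. grab(e,d)  →  {above(e), at(f), near(b,b), near(d,e), on(e,b), on(f,b), on(f,e), on(f,f)}
3. grab(b,f)  →  {above(b), above(e), at(f), near(d,e), near(f,b), on(e,b), on(f,e)}

step(f,f); grab(e,d); grab(b,f)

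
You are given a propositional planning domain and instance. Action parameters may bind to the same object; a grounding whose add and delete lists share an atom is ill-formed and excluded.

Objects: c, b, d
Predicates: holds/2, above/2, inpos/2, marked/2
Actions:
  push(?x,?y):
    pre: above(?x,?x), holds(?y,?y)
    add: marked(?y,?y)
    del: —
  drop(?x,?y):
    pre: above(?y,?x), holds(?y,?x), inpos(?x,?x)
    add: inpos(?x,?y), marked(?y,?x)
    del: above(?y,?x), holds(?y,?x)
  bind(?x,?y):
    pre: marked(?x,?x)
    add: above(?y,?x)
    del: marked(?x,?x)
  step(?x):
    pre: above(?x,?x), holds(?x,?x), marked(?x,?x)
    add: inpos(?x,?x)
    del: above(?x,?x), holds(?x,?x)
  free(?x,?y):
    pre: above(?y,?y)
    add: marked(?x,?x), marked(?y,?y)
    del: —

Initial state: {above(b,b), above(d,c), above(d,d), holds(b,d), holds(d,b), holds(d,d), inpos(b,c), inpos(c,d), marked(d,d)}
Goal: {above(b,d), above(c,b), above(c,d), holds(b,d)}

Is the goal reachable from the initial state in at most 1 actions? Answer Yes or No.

1. bind(d,c)  →  {above(b,b), above(c,d), above(d,c), above(d,d), holds(b,d), holds(d,b), holds(d,d), inpos(b,c), inpos(c,d)}
2. free(b,d)  →  {above(b,b), above(c,d), above(d,c), above(d,d), holds(b,d), holds(d,b), holds(d,d), inpos(b,c), inpos(c,d), marked(b,b), marked(d,d)}
3. bind(b,c)  →  {above(b,b), above(c,b), above(c,d), above(d,c), above(d,d), holds(b,d), holds(d,b), holds(d,d), inpos(b,c), inpos(c,d), marked(d,d)}
4. bind(d,b)  →  {above(b,b), above(b,d), above(c,b), above(c,d), above(d,c), above(d,d), holds(b,d), holds(d,b), holds(d,d), inpos(b,c), inpos(c,d)}
optimal plan length = 4; 4 > 1

No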